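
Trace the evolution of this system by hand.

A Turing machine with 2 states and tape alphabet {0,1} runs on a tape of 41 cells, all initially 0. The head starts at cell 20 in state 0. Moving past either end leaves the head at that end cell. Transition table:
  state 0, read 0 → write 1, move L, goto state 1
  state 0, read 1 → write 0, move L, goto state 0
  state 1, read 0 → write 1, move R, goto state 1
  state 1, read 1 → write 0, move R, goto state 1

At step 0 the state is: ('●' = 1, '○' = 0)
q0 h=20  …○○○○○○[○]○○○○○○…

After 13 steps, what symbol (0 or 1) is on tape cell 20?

gen 0: q0 h=20  …○○○○○○[○]○○○○○○…
gen 1: q1 h=19  …○○○○○○[○]●○○○○○…
gen 2: q1 h=20  …○○○○○●[●]○○○○○○…
gen 3: q1 h=21  …○○○○●○[○]○○○○○○…
gen 4: q1 h=22  …○○○●○●[○]○○○○○○…
gen 5: q1 h=23  …○○●○●●[○]○○○○○○…
gen 6: q1 h=24  …○●○●●●[○]○○○○○○…
gen 7: q1 h=25  …●○●●●●[○]○○○○○○…
gen 8: q1 h=26  …○●●●●●[○]○○○○○○…
gen 9: q1 h=27  …●●●●●●[○]○○○○○○…
gen 10: q1 h=28  …●●●●●●[○]○○○○○○…
gen 11: q1 h=29  …●●●●●●[○]○○○○○○…
gen 12: q1 h=30  …●●●●●●[○]○○○○○○…
gen 13: q1 h=31  …●●●●●●[○]○○○○○○…

0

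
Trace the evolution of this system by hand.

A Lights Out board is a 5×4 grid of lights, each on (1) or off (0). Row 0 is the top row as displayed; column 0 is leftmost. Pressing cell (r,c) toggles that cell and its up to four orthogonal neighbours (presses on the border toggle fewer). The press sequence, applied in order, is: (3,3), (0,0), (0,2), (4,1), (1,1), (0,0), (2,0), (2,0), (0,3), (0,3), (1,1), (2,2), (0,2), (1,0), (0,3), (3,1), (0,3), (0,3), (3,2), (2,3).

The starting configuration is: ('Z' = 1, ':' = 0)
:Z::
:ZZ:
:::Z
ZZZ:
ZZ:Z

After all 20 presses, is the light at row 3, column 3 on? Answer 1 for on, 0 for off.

step 0: :Z::
:ZZ:
:::Z
ZZZ:
ZZ:Z
step 1: :Z::
:ZZ:
::::
ZZ:Z
ZZ::
step 2: Z:::
ZZZ:
::::
ZZ:Z
ZZ::
step 3: ZZZZ
ZZ::
::::
ZZ:Z
ZZ::
step 4: ZZZZ
ZZ::
::::
Z::Z
::Z:
step 5: Z:ZZ
::Z:
:Z::
Z::Z
::Z:
step 6: :ZZZ
Z:Z:
:Z::
Z::Z
::Z:
step 7: :ZZZ
::Z:
Z:::
:::Z
::Z:
step 8: :ZZZ
Z:Z:
:Z::
Z::Z
::Z:
step 9: :Z::
Z:ZZ
:Z::
Z::Z
::Z:
step 10: :ZZZ
Z:Z:
:Z::
Z::Z
::Z:
step 11: ::ZZ
:Z::
::::
Z::Z
::Z:
step 12: ::ZZ
:ZZ:
:ZZZ
Z:ZZ
::Z:
step 13: :Z::
:Z::
:ZZZ
Z:ZZ
::Z:
step 14: ZZ::
Z:::
ZZZZ
Z:ZZ
::Z:
step 15: ZZZZ
Z::Z
ZZZZ
Z:ZZ
::Z:
step 16: ZZZZ
Z::Z
Z:ZZ
:Z:Z
:ZZ:
step 17: ZZ::
Z:::
Z:ZZ
:Z:Z
:ZZ:
step 18: ZZZZ
Z::Z
Z:ZZ
:Z:Z
:ZZ:
step 19: ZZZZ
Z::Z
Z::Z
::Z:
:Z::
step 20: ZZZZ
Z:::
Z:Z:
::ZZ
:Z::

1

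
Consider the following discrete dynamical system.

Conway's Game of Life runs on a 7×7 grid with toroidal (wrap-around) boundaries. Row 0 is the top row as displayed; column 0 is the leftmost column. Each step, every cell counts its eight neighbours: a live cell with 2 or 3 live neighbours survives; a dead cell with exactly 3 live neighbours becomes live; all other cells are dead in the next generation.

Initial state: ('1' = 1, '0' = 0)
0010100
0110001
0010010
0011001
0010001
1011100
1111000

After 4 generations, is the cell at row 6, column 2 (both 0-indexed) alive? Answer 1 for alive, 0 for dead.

step 0: 0010100
0110001
0010010
0011001
0010001
1011100
1111000
step 1: 0000000
0110010
1000011
0111011
1000111
1000101
1000000
step 2: 0100000
1100010
0001000
0111000
0010000
0100100
1000001
step 3: 0100000
1110000
1001100
0101000
0000000
1100000
1100000
step 4: 0000000
1011000
1001100
0011100
1110000
1100000
0010000

1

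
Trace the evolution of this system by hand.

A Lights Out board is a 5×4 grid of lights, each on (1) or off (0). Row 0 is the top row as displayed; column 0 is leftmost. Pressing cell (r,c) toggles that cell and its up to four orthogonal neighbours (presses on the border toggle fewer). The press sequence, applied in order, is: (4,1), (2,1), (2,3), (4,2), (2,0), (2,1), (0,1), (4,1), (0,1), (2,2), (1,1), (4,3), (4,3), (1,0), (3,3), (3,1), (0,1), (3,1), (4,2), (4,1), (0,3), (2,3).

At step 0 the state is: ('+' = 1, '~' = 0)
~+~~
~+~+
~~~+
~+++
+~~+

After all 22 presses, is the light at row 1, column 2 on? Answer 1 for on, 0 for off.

step 0: ~+~~
~+~+
~~~+
~+++
+~~+
step 1: ~+~~
~+~+
~~~+
~~++
~+++
step 2: ~+~~
~~~+
++++
~+++
~+++
step 3: ~+~~
~~~~
++~~
~++~
~+++
step 4: ~+~~
~~~~
++~~
~+~~
~~~~
step 5: ~+~~
+~~~
~~~~
++~~
~~~~
step 6: ~+~~
++~~
+++~
+~~~
~~~~
step 7: +~+~
+~~~
+++~
+~~~
~~~~
step 8: +~+~
+~~~
+++~
++~~
+++~
step 9: ~+~~
++~~
+++~
++~~
+++~
step 10: ~+~~
+++~
+~~+
+++~
+++~
step 11: ~~~~
~~~~
++~+
+++~
+++~
step 12: ~~~~
~~~~
++~+
++++
++~+
step 13: ~~~~
~~~~
++~+
+++~
+++~
step 14: +~~~
++~~
~+~+
+++~
+++~
step 15: +~~~
++~~
~+~~
++~+
++++
step 16: +~~~
++~~
~~~~
~~++
+~++
step 17: ~++~
+~~~
~~~~
~~++
+~++
step 18: ~++~
+~~~
~+~~
++~+
++++
step 19: ~++~
+~~~
~+~~
++++
+~~~
step 20: ~++~
+~~~
~+~~
+~++
~++~
step 21: ~+~+
+~~+
~+~~
+~++
~++~
step 22: ~+~+
+~~~
~+++
+~+~
~++~

0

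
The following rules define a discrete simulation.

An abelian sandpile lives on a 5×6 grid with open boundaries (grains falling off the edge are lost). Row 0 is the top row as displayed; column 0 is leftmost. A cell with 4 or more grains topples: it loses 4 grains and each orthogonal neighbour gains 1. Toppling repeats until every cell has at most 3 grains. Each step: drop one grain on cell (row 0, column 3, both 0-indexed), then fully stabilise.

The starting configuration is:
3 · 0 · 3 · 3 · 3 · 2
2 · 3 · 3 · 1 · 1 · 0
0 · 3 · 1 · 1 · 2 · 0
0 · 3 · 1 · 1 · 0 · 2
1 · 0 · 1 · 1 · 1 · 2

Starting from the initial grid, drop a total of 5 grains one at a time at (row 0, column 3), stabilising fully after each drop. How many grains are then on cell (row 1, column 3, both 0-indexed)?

k=0  3 · 0 · 3 · 3 · 3 · 2
2 · 3 · 3 · 1 · 1 · 0
0 · 3 · 1 · 1 · 2 · 0
0 · 3 · 1 · 1 · 0 · 2
1 · 0 · 1 · 1 · 1 · 2
k=1  3 · 2 · 1 · 2 · 0 · 3
3 · 1 · 1 · 3 · 2 · 0
1 · 1 · 3 · 1 · 2 · 0
1 · 0 · 2 · 1 · 0 · 2
1 · 1 · 1 · 1 · 1 · 2
k=2  3 · 2 · 1 · 3 · 0 · 3
3 · 1 · 1 · 3 · 2 · 0
1 · 1 · 3 · 1 · 2 · 0
1 · 0 · 2 · 1 · 0 · 2
1 · 1 · 1 · 1 · 1 · 2
k=3  3 · 2 · 2 · 1 · 1 · 3
3 · 1 · 2 · 0 · 3 · 0
1 · 1 · 3 · 2 · 2 · 0
1 · 0 · 2 · 1 · 0 · 2
1 · 1 · 1 · 1 · 1 · 2
k=4  3 · 2 · 2 · 2 · 1 · 3
3 · 1 · 2 · 0 · 3 · 0
1 · 1 · 3 · 2 · 2 · 0
1 · 0 · 2 · 1 · 0 · 2
1 · 1 · 1 · 1 · 1 · 2
k=5  3 · 2 · 2 · 3 · 1 · 3
3 · 1 · 2 · 0 · 3 · 0
1 · 1 · 3 · 2 · 2 · 0
1 · 0 · 2 · 1 · 0 · 2
1 · 1 · 1 · 1 · 1 · 2

0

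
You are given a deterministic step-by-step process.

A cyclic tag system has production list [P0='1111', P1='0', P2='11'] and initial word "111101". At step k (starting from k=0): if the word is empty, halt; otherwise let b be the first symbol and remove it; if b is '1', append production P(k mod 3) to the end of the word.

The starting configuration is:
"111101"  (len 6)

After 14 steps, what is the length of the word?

23

gen 0: "111101"  (len 6)
gen 1: "111011111"  (len 9)
gen 2: "110111110"  (len 9)
gen 3: "1011111011"  (len 10)
gen 4: "0111110111111"  (len 13)
gen 5: "111110111111"  (len 12)
gen 6: "1111011111111"  (len 13)
gen 7: "1110111111111111"  (len 16)
gen 8: "1101111111111110"  (len 16)
gen 9: "10111111111111011"  (len 17)
gen 10: "01111111111110111111"  (len 20)
gen 11: "1111111111110111111"  (len 19)
gen 12: "11111111111011111111"  (len 20)
gen 13: "11111111110111111111111"  (len 23)
gen 14: "11111111101111111111110"  (len 23)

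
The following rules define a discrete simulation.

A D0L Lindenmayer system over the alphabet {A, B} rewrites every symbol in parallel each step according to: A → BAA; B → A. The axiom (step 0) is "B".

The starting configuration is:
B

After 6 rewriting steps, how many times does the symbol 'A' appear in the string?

70

gen 0: B
gen 1: A
gen 2: BAA
gen 3: ABAABAA
gen 4: BAAABAABAAABAABAA
gen 5: ABAABAABAAABAABAAABAABAABAAABAABAAABAABAA
gen 6: BAAABAABAAABAABAAABAABAABAAABAABAAABAABAABAAABAABAAABAABAAABAABAABAAABAABAAABAABAABAAABAABAAABAABAA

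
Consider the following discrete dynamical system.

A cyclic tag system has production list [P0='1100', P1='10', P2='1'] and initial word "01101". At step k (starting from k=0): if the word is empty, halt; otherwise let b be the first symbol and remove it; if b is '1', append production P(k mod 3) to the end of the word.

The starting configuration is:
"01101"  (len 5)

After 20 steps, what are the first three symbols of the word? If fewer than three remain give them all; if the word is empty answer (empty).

t=0: "01101"  (len 5)
t=1: "1101"  (len 4)
t=2: "10110"  (len 5)
t=3: "01101"  (len 5)
t=4: "1101"  (len 4)
t=5: "10110"  (len 5)
t=6: "01101"  (len 5)
t=7: "1101"  (len 4)
t=8: "10110"  (len 5)
t=9: "01101"  (len 5)
t=10: "1101"  (len 4)
t=11: "10110"  (len 5)
t=12: "01101"  (len 5)
t=13: "1101"  (len 4)
t=14: "10110"  (len 5)
t=15: "01101"  (len 5)
t=16: "1101"  (len 4)
t=17: "10110"  (len 5)
t=18: "01101"  (len 5)
t=19: "1101"  (len 4)
t=20: "10110"  (len 5)

101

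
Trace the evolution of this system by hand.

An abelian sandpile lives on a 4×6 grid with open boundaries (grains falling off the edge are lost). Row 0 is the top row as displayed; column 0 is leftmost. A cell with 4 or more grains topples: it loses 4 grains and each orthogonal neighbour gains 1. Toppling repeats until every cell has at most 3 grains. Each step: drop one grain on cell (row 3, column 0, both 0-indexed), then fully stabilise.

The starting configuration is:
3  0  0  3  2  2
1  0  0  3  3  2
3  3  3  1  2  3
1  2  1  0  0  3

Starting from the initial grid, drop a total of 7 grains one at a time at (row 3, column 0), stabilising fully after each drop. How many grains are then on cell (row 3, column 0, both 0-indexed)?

2

[0] 3  0  0  3  2  2
1  0  0  3  3  2
3  3  3  1  2  3
1  2  1  0  0  3
[1] 3  0  0  3  2  2
1  0  0  3  3  2
3  3  3  1  2  3
2  2  1  0  0  3
[2] 3  0  0  3  2  2
1  0  0  3  3  2
3  3  3  1  2  3
3  2  1  0  0  3
[3] 3  0  0  3  2  2
2  1  1  3  3  2
1  2  0  2  2  3
2  0  3  0  0  3
[4] 3  0  0  3  2  2
2  1  1  3  3  2
1  2  0  2  2  3
3  0  3  0  0  3
[5] 3  0  0  3  2  2
2  1  1  3  3  2
2  2  0  2  2  3
0  1  3  0  0  3
[6] 3  0  0  3  2  2
2  1  1  3  3  2
2  2  0  2  2  3
1  1  3  0  0  3
[7] 3  0  0  3  2  2
2  1  1  3  3  2
2  2  0  2  2  3
2  1  3  0  0  3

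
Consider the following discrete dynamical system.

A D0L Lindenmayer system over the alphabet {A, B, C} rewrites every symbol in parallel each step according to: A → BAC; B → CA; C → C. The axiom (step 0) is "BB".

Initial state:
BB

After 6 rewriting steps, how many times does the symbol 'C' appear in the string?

step 0: BB
step 1: CACA
step 2: CBACCBAC
step 3: CCABACCCCABACC
step 4: CCBACCABACCCCCBACCABACCC
step 5: CCCABACCCBACCABACCCCCCCABACCCBACCABACCCC
step 6: CCCBACCABACCCCCABACCCBACCABACCCCCCCCBACCABACCCCCABACCCBACCABACCCCC

40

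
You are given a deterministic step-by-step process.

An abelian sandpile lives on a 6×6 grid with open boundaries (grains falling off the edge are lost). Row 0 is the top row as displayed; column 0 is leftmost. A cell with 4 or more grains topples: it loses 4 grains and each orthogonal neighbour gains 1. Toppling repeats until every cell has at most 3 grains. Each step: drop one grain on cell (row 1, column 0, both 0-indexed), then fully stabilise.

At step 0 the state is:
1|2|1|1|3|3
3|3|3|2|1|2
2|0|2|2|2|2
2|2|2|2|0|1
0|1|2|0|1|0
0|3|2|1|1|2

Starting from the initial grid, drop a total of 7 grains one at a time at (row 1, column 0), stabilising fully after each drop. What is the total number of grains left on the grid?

k=0  1|2|1|1|3|3
3|3|3|2|1|2
2|0|2|2|2|2
2|2|2|2|0|1
0|1|2|0|1|0
0|3|2|1|1|2
k=1  2|3|2|1|3|3
1|1|0|3|1|2
3|1|3|2|2|2
2|2|2|2|0|1
0|1|2|0|1|0
0|3|2|1|1|2
k=2  2|3|2|1|3|3
2|1|0|3|1|2
3|1|3|2|2|2
2|2|2|2|0|1
0|1|2|0|1|0
0|3|2|1|1|2
k=3  2|3|2|1|3|3
3|1|0|3|1|2
3|1|3|2|2|2
2|2|2|2|0|1
0|1|2|0|1|0
0|3|2|1|1|2
k=4  3|3|2|1|3|3
1|2|0|3|1|2
0|2|3|2|2|2
3|2|2|2|0|1
0|1|2|0|1|0
0|3|2|1|1|2
k=5  3|3|2|1|3|3
2|2|0|3|1|2
0|2|3|2|2|2
3|2|2|2|0|1
0|1|2|0|1|0
0|3|2|1|1|2
k=6  3|3|2|1|3|3
3|2|0|3|1|2
0|2|3|2|2|2
3|2|2|2|0|1
0|1|2|0|1|0
0|3|2|1|1|2
k=7  1|1|3|1|3|3
2|0|1|3|1|2
1|3|3|2|2|2
3|2|2|2|0|1
0|1|2|0|1|0
0|3|2|1|1|2

57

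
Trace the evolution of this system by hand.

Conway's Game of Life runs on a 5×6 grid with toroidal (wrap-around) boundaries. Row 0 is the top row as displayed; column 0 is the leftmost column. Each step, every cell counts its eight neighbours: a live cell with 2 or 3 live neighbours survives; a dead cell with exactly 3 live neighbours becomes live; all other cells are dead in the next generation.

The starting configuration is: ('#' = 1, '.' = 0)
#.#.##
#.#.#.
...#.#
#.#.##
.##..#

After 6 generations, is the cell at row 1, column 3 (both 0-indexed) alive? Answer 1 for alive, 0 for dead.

1

k=0  #.#.##
#.#.#.
...#.#
#.#.##
.##..#
k=1  ..#.#.
#.#...
..#...
..#...
..#...
k=2  ..#...
..#...
..##..
.###..
.##...
k=3  ..##..
.##...
......
......
......
k=4  .###..
.###..
......
......
......
k=5  .#.#..
.#.#..
..#...
......
..#...
k=6  .#.#..
.#.#..
..#...
......
..#...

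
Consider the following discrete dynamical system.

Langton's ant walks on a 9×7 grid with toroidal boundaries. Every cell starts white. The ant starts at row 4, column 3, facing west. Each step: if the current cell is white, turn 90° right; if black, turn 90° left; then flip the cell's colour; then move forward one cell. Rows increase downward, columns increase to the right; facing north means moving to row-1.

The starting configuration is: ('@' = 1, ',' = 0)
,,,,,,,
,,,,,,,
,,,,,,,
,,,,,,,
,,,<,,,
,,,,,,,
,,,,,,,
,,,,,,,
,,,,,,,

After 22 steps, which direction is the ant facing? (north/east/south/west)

[0] ,,,,,,,
,,,,,,,
,,,,,,,
,,,,,,,
,,,<,,,
,,,,,,,
,,,,,,,
,,,,,,,
,,,,,,,
[1] ,,,,,,,
,,,,,,,
,,,,,,,
,,,^,,,
,,,@,,,
,,,,,,,
,,,,,,,
,,,,,,,
,,,,,,,
[2] ,,,,,,,
,,,,,,,
,,,,,,,
,,,@>,,
,,,@,,,
,,,,,,,
,,,,,,,
,,,,,,,
,,,,,,,
[3] ,,,,,,,
,,,,,,,
,,,,,,,
,,,@@,,
,,,@v,,
,,,,,,,
,,,,,,,
,,,,,,,
,,,,,,,
[4] ,,,,,,,
,,,,,,,
,,,,,,,
,,,@@,,
,,,<@,,
,,,,,,,
,,,,,,,
,,,,,,,
,,,,,,,
[5] ,,,,,,,
,,,,,,,
,,,,,,,
,,,@@,,
,,,,@,,
,,,v,,,
,,,,,,,
,,,,,,,
,,,,,,,
[6] ,,,,,,,
,,,,,,,
,,,,,,,
,,,@@,,
,,,,@,,
,,<@,,,
,,,,,,,
,,,,,,,
,,,,,,,
[7] ,,,,,,,
,,,,,,,
,,,,,,,
,,,@@,,
,,^,@,,
,,@@,,,
,,,,,,,
,,,,,,,
,,,,,,,
[8] ,,,,,,,
,,,,,,,
,,,,,,,
,,,@@,,
,,@>@,,
,,@@,,,
,,,,,,,
,,,,,,,
,,,,,,,
[9] ,,,,,,,
,,,,,,,
,,,,,,,
,,,@@,,
,,@@@,,
,,@v,,,
,,,,,,,
,,,,,,,
,,,,,,,
[10] ,,,,,,,
,,,,,,,
,,,,,,,
,,,@@,,
,,@@@,,
,,@,>,,
,,,,,,,
,,,,,,,
,,,,,,,
[11] ,,,,,,,
,,,,,,,
,,,,,,,
,,,@@,,
,,@@@,,
,,@,@,,
,,,,v,,
,,,,,,,
,,,,,,,
[12] ,,,,,,,
,,,,,,,
,,,,,,,
,,,@@,,
,,@@@,,
,,@,@,,
,,,<@,,
,,,,,,,
,,,,,,,
[13] ,,,,,,,
,,,,,,,
,,,,,,,
,,,@@,,
,,@@@,,
,,@^@,,
,,,@@,,
,,,,,,,
,,,,,,,
[14] ,,,,,,,
,,,,,,,
,,,,,,,
,,,@@,,
,,@@@,,
,,@@>,,
,,,@@,,
,,,,,,,
,,,,,,,
[15] ,,,,,,,
,,,,,,,
,,,,,,,
,,,@@,,
,,@@^,,
,,@@,,,
,,,@@,,
,,,,,,,
,,,,,,,
[16] ,,,,,,,
,,,,,,,
,,,,,,,
,,,@@,,
,,@<,,,
,,@@,,,
,,,@@,,
,,,,,,,
,,,,,,,
[17] ,,,,,,,
,,,,,,,
,,,,,,,
,,,@@,,
,,@,,,,
,,@v,,,
,,,@@,,
,,,,,,,
,,,,,,,
[18] ,,,,,,,
,,,,,,,
,,,,,,,
,,,@@,,
,,@,,,,
,,@,>,,
,,,@@,,
,,,,,,,
,,,,,,,
[19] ,,,,,,,
,,,,,,,
,,,,,,,
,,,@@,,
,,@,,,,
,,@,@,,
,,,@v,,
,,,,,,,
,,,,,,,
[20] ,,,,,,,
,,,,,,,
,,,,,,,
,,,@@,,
,,@,,,,
,,@,@,,
,,,@,>,
,,,,,,,
,,,,,,,
[21] ,,,,,,,
,,,,,,,
,,,,,,,
,,,@@,,
,,@,,,,
,,@,@,,
,,,@,@,
,,,,,v,
,,,,,,,
[22] ,,,,,,,
,,,,,,,
,,,,,,,
,,,@@,,
,,@,,,,
,,@,@,,
,,,@,@,
,,,,<@,
,,,,,,,

west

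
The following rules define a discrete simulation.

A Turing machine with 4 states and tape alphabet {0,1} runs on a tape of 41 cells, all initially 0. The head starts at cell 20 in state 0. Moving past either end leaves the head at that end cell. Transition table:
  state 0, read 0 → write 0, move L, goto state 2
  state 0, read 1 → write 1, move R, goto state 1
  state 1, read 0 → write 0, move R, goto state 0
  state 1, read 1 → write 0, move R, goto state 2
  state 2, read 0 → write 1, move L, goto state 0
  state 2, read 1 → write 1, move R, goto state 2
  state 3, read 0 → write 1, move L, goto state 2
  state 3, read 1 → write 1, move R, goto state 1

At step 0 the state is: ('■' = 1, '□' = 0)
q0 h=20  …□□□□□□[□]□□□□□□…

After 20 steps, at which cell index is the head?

0

0) q0 h=20  …□□□□□□[□]□□□□□□…
1) q2 h=19  …□□□□□□[□]□□□□□□…
2) q0 h=18  …□□□□□□[□]■□□□□□…
3) q2 h=17  …□□□□□□[□]□■□□□□…
4) q0 h=16  …□□□□□□[□]■□■□□□…
5) q2 h=15  …□□□□□□[□]□■□■□□…
6) q0 h=14  …□□□□□□[□]■□■□■□…
7) q2 h=13  …□□□□□□[□]□■□■□■…
8) q0 h=12  …□□□□□□[□]■□■□■□…
9) q2 h=11  …□□□□□□[□]□■□■□■…
10) q0 h=10  …□□□□□□[□]■□■□■□…
11) q2 h= 9  …□□□□□□[□]□■□■□■…
12) q0 h= 8  …□□□□□□[□]■□■□■□…
13) q2 h= 7  …□□□□□□[□]□■□■□■…
14) q0 h= 6  |□□□□□□[□]■□■□■□…
15) q2 h= 5  |□□□□□[□]□■□■□■…
16) q0 h= 4  |□□□□[□]■□■□■□…
17) q2 h= 3  |□□□[□]□■□■□■…
18) q0 h= 2  |□□[□]■□■□■□…
19) q2 h= 1  |□[□]□■□■□■…
20) q0 h= 0  |[□]■□■□■□…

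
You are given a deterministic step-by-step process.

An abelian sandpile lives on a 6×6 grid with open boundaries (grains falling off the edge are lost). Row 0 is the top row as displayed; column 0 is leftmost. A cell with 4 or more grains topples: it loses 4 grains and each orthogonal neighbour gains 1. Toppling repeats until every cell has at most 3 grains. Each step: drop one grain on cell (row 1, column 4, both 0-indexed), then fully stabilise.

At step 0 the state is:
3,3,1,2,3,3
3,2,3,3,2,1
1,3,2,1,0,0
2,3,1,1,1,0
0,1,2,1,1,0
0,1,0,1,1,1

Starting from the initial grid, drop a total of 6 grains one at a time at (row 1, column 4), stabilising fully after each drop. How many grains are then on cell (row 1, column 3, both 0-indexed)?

t=0: 3,3,1,2,3,3
3,2,3,3,2,1
1,3,2,1,0,0
2,3,1,1,1,0
0,1,2,1,1,0
0,1,0,1,1,1
t=1: 3,3,1,2,3,3
3,2,3,3,3,1
1,3,2,1,0,0
2,3,1,1,1,0
0,1,2,1,1,0
0,1,0,1,1,1
t=2: 3,3,3,0,2,0
3,3,0,2,2,3
1,3,3,2,1,0
2,3,1,1,1,0
0,1,2,1,1,0
0,1,0,1,1,1
t=3: 3,3,3,0,2,0
3,3,0,2,3,3
1,3,3,2,1,0
2,3,1,1,1,0
0,1,2,1,1,0
0,1,0,1,1,1
t=4: 3,3,3,0,3,1
3,3,0,3,1,0
1,3,3,2,2,1
2,3,1,1,1,0
0,1,2,1,1,0
0,1,0,1,1,1
t=5: 3,3,3,0,3,1
3,3,0,3,2,0
1,3,3,2,2,1
2,3,1,1,1,0
0,1,2,1,1,0
0,1,0,1,1,1
t=6: 3,3,3,0,3,1
3,3,0,3,3,0
1,3,3,2,2,1
2,3,1,1,1,0
0,1,2,1,1,0
0,1,0,1,1,1

3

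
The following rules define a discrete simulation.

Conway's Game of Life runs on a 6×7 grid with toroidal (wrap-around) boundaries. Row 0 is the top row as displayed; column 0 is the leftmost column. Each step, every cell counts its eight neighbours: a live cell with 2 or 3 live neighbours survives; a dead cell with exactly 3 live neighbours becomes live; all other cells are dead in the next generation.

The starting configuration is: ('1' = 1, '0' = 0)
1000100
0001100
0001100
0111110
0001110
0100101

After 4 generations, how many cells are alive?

[0] 1000100
0001100
0001100
0111110
0001110
0100101
[1] 1000100
0000010
0000000
0000000
1100001
1000001
[2] 1000010
0000000
0000000
1000000
0100001
0000010
[3] 0000001
0000000
0000000
1000000
1000001
1000010
[4] 0000001
0000000
0000000
1000001
1100000
1000010

7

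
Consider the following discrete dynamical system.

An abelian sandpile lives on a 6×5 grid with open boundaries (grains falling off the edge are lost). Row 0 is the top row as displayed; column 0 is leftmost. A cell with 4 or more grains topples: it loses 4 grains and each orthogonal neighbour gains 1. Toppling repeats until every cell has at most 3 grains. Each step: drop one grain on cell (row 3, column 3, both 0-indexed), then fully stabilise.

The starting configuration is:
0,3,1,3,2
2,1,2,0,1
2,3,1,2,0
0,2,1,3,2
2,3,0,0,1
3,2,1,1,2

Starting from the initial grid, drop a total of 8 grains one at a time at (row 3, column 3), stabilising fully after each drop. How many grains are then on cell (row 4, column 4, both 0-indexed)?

[0] 0,3,1,3,2
2,1,2,0,1
2,3,1,2,0
0,2,1,3,2
2,3,0,0,1
3,2,1,1,2
[1] 0,3,1,3,2
2,1,2,0,1
2,3,1,3,0
0,2,2,0,3
2,3,0,1,1
3,2,1,1,2
[2] 0,3,1,3,2
2,1,2,0,1
2,3,1,3,0
0,2,2,1,3
2,3,0,1,1
3,2,1,1,2
[3] 0,3,1,3,2
2,1,2,0,1
2,3,1,3,0
0,2,2,2,3
2,3,0,1,1
3,2,1,1,2
[4] 0,3,1,3,2
2,1,2,0,1
2,3,1,3,0
0,2,2,3,3
2,3,0,1,1
3,2,1,1,2
[5] 0,3,1,3,2
2,1,2,1,1
2,3,2,0,2
0,2,3,2,0
2,3,0,2,2
3,2,1,1,2
[6] 0,3,1,3,2
2,1,2,1,1
2,3,2,0,2
0,2,3,3,0
2,3,0,2,2
3,2,1,1,2
[7] 0,3,1,3,2
2,1,2,1,1
2,3,3,1,2
0,3,0,1,1
2,3,1,3,2
3,2,1,1,2
[8] 0,3,1,3,2
2,1,2,1,1
2,3,3,1,2
0,3,0,2,1
2,3,1,3,2
3,2,1,1,2

2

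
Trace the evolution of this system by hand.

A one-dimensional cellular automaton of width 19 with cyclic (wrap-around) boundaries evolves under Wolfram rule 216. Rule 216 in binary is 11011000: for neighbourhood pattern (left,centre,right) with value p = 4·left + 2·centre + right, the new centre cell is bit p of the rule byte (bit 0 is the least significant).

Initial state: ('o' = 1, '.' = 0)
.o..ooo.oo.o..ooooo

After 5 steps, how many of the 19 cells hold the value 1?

16

t=0: .o..ooo.oo.o..ooooo
t=1: ..o.ooo.oo..o.ooooo
t=2: o...ooo.ooo...ooooo
t=3: oo..ooo.oooo..ooooo
t=4: ooo.ooo.ooooo.ooooo
t=5: ooo.ooo.ooooo.ooooo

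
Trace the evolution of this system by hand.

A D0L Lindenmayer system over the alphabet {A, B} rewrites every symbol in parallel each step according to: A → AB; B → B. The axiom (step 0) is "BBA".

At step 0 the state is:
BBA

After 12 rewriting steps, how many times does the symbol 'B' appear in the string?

14

0) BBA
1) BBAB
2) BBABB
3) BBABBB
4) BBABBBB
5) BBABBBBB
6) BBABBBBBB
7) BBABBBBBBB
8) BBABBBBBBBB
9) BBABBBBBBBBB
10) BBABBBBBBBBBB
11) BBABBBBBBBBBBB
12) BBABBBBBBBBBBBB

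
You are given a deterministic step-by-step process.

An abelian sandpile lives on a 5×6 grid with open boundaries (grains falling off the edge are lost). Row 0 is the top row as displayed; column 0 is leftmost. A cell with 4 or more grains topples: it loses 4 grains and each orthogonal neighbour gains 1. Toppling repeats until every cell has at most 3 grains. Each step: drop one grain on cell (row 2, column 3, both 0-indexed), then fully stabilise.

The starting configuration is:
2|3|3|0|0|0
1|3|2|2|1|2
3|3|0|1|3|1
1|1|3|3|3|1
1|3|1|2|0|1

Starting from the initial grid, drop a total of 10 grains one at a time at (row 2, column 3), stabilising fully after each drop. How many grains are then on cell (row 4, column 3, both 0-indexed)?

0

k=0  2|3|3|0|0|0
1|3|2|2|1|2
3|3|0|1|3|1
1|1|3|3|3|1
1|3|1|2|0|1
k=1  2|3|3|0|0|0
1|3|2|2|1|2
3|3|0|2|3|1
1|1|3|3|3|1
1|3|1|2|0|1
k=2  2|3|3|0|0|0
1|3|2|2|1|2
3|3|0|3|3|1
1|1|3|3|3|1
1|3|1|2|0|1
k=3  2|3|3|0|0|0
1|3|2|3|2|2
3|3|2|2|1|2
1|2|0|2|1|2
1|3|2|3|1|1
k=4  2|3|3|0|0|0
1|3|2|3|2|2
3|3|2|3|1|2
1|2|0|2|1|2
1|3|2|3|1|1
k=5  2|3|3|1|0|0
1|3|3|0|3|2
3|3|3|1|2|2
1|2|0|3|1|2
1|3|2|3|1|1
k=6  2|3|3|1|0|0
1|3|3|0|3|2
3|3|3|2|2|2
1|2|0|3|1|2
1|3|2|3|1|1
k=7  2|3|3|1|0|0
1|3|3|0|3|2
3|3|3|3|2|2
1|2|0|3|1|2
1|3|2|3|1|1
k=8  3|1|1|2|0|0
3|2|2|2|3|2
0|2|2|2|3|2
2|3|2|1|2|2
1|3|3|0|2|1
k=9  3|1|1|2|0|0
3|2|2|2|3|2
0|2|2|3|3|2
2|3|2|1|2|2
1|3|3|0|2|1
k=10  3|1|1|3|1|0
3|2|3|0|1|3
0|2|3|2|1|3
2|3|2|2|3|2
1|3|3|0|2|1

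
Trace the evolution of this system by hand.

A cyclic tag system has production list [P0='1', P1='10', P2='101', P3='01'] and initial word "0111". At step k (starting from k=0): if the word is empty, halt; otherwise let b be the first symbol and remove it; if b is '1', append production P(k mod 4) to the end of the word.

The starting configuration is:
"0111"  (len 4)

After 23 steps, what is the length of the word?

14

k=0  "0111"  (len 4)
k=1  "111"  (len 3)
k=2  "1110"  (len 4)
k=3  "110101"  (len 6)
k=4  "1010101"  (len 7)
k=5  "0101011"  (len 7)
k=6  "101011"  (len 6)
k=7  "01011101"  (len 8)
k=8  "1011101"  (len 7)
k=9  "0111011"  (len 7)
k=10  "111011"  (len 6)
k=11  "11011101"  (len 8)
k=12  "101110101"  (len 9)
k=13  "011101011"  (len 9)
k=14  "11101011"  (len 8)
k=15  "1101011101"  (len 10)
k=16  "10101110101"  (len 11)
k=17  "01011101011"  (len 11)
k=18  "1011101011"  (len 10)
k=19  "011101011101"  (len 12)
k=20  "11101011101"  (len 11)
k=21  "11010111011"  (len 11)
k=22  "101011101110"  (len 12)
k=23  "01011101110101"  (len 14)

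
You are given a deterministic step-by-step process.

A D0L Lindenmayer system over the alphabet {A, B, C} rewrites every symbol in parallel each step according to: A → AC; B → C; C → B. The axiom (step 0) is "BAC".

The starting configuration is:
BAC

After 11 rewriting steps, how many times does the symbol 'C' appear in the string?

7

t=0: BAC
t=1: CACB
t=2: BACBC
t=3: CACBCB
t=4: BACBCBC
t=5: CACBCBCB
t=6: BACBCBCBC
t=7: CACBCBCBCB
t=8: BACBCBCBCBC
t=9: CACBCBCBCBCB
t=10: BACBCBCBCBCBC
t=11: CACBCBCBCBCBCB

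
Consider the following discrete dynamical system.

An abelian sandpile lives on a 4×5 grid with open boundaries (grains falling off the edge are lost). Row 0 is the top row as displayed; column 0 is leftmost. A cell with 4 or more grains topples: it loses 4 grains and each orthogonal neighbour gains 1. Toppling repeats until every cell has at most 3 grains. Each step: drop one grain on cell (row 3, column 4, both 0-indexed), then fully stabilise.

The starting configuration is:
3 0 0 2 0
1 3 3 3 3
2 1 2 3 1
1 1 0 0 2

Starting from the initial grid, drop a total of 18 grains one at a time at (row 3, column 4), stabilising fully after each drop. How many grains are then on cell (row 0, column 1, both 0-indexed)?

1

step 0: 3 0 0 2 0
1 3 3 3 3
2 1 2 3 1
1 1 0 0 2
step 1: 3 0 0 2 0
1 3 3 3 3
2 1 2 3 1
1 1 0 0 3
step 2: 3 0 0 2 0
1 3 3 3 3
2 1 2 3 2
1 1 0 1 0
step 3: 3 0 0 2 0
1 3 3 3 3
2 1 2 3 2
1 1 0 1 1
step 4: 3 0 0 2 0
1 3 3 3 3
2 1 2 3 2
1 1 0 1 2
step 5: 3 0 0 2 0
1 3 3 3 3
2 1 2 3 2
1 1 0 1 3
step 6: 3 0 0 2 0
1 3 3 3 3
2 1 2 3 3
1 1 0 2 0
step 7: 3 0 0 2 0
1 3 3 3 3
2 1 2 3 3
1 1 0 2 1
step 8: 3 0 0 2 0
1 3 3 3 3
2 1 2 3 3
1 1 0 2 2
step 9: 3 0 0 2 0
1 3 3 3 3
2 1 2 3 3
1 1 0 2 3
step 10: 3 1 1 3 1
2 0 2 2 1
2 3 0 3 2
1 1 2 0 2
step 11: 3 1 1 3 1
2 0 2 2 1
2 3 0 3 2
1 1 2 0 3
step 12: 3 1 1 3 1
2 0 2 2 1
2 3 0 3 3
1 1 2 1 0
step 13: 3 1 1 3 1
2 0 2 2 1
2 3 0 3 3
1 1 2 1 1
step 14: 3 1 1 3 1
2 0 2 2 1
2 3 0 3 3
1 1 2 1 2
step 15: 3 1 1 3 1
2 0 2 2 1
2 3 0 3 3
1 1 2 1 3
step 16: 3 1 1 3 1
2 0 2 3 2
2 3 1 0 1
1 1 2 3 1
step 17: 3 1 1 3 1
2 0 2 3 2
2 3 1 0 1
1 1 2 3 2
step 18: 3 1 1 3 1
2 0 2 3 2
2 3 1 0 1
1 1 2 3 3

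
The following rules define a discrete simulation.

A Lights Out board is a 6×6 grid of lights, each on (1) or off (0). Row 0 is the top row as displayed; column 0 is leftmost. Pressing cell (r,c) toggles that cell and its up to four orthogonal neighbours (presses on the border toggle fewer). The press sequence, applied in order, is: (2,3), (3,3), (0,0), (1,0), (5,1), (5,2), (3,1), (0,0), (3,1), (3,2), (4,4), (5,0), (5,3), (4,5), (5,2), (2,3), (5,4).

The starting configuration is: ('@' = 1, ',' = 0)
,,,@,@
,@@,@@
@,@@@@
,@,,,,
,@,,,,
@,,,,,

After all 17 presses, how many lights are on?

16

t=0: ,,,@,@
,@@,@@
@,@@@@
,@,,,,
,@,,,,
@,,,,,
t=1: ,,,@,@
,@@@@@
@,,,,@
,@,@,,
,@,,,,
@,,,,,
t=2: ,,,@,@
,@@@@@
@,,@,@
,@@,@,
,@,@,,
@,,,,,
t=3: @@,@,@
@@@@@@
@,,@,@
,@@,@,
,@,@,,
@,,,,,
t=4: ,@,@,@
,,@@@@
,,,@,@
,@@,@,
,@,@,,
@,,,,,
t=5: ,@,@,@
,,@@@@
,,,@,@
,@@,@,
,,,@,,
,@@,,,
t=6: ,@,@,@
,,@@@@
,,,@,@
,@@,@,
,,@@,,
,,,@,,
t=7: ,@,@,@
,,@@@@
,@,@,@
@,,,@,
,@@@,,
,,,@,,
t=8: @,,@,@
@,@@@@
,@,@,@
@,,,@,
,@@@,,
,,,@,,
t=9: @,,@,@
@,@@@@
,,,@,@
,@@,@,
,,@@,,
,,,@,,
t=10: @,,@,@
@,@@@@
,,@@,@
,,,@@,
,,,@,,
,,,@,,
t=11: @,,@,@
@,@@@@
,,@@,@
,,,@,,
,,,,@@
,,,@@,
t=12: @,,@,@
@,@@@@
,,@@,@
,,,@,,
@,,,@@
@@,@@,
t=13: @,,@,@
@,@@@@
,,@@,@
,,,@,,
@,,@@@
@@@,,,
t=14: @,,@,@
@,@@@@
,,@@,@
,,,@,@
@,,@,,
@@@,,@
t=15: @,,@,@
@,@@@@
,,@@,@
,,,@,@
@,@@,,
@,,@,@
t=16: @,,@,@
@,@,@@
,,,,@@
,,,,,@
@,@@,,
@,,@,@
t=17: @,,@,@
@,@,@@
,,,,@@
,,,,,@
@,@@@,
@,,,@,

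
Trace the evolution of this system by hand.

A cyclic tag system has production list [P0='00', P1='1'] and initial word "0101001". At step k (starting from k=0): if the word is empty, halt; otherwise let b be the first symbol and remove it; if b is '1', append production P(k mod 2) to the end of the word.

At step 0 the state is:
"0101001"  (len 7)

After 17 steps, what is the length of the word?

0

t=0: "0101001"  (len 7)
t=1: "101001"  (len 6)
t=2: "010011"  (len 6)
t=3: "10011"  (len 5)
t=4: "00111"  (len 5)
t=5: "0111"  (len 4)
t=6: "111"  (len 3)
t=7: "1100"  (len 4)
t=8: "1001"  (len 4)
t=9: "00100"  (len 5)
t=10: "0100"  (len 4)
t=11: "100"  (len 3)
t=12: "001"  (len 3)
t=13: "01"  (len 2)
t=14: "1"  (len 1)
t=15: "00"  (len 2)
t=16: "0"  (len 1)
t=17: (halted — word empty)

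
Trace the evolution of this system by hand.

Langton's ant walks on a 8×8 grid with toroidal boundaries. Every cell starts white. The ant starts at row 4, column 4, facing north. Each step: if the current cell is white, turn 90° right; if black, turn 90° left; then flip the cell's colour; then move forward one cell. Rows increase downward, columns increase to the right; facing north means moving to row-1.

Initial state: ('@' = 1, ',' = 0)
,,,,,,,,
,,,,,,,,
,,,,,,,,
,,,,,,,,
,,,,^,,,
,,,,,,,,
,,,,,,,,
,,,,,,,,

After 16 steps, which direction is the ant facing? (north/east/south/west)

north

k=0  ,,,,,,,,
,,,,,,,,
,,,,,,,,
,,,,,,,,
,,,,^,,,
,,,,,,,,
,,,,,,,,
,,,,,,,,
k=1  ,,,,,,,,
,,,,,,,,
,,,,,,,,
,,,,,,,,
,,,,@>,,
,,,,,,,,
,,,,,,,,
,,,,,,,,
k=2  ,,,,,,,,
,,,,,,,,
,,,,,,,,
,,,,,,,,
,,,,@@,,
,,,,,v,,
,,,,,,,,
,,,,,,,,
k=3  ,,,,,,,,
,,,,,,,,
,,,,,,,,
,,,,,,,,
,,,,@@,,
,,,,<@,,
,,,,,,,,
,,,,,,,,
k=4  ,,,,,,,,
,,,,,,,,
,,,,,,,,
,,,,,,,,
,,,,^@,,
,,,,@@,,
,,,,,,,,
,,,,,,,,
k=5  ,,,,,,,,
,,,,,,,,
,,,,,,,,
,,,,,,,,
,,,<,@,,
,,,,@@,,
,,,,,,,,
,,,,,,,,
k=6  ,,,,,,,,
,,,,,,,,
,,,,,,,,
,,,^,,,,
,,,@,@,,
,,,,@@,,
,,,,,,,,
,,,,,,,,
k=7  ,,,,,,,,
,,,,,,,,
,,,,,,,,
,,,@>,,,
,,,@,@,,
,,,,@@,,
,,,,,,,,
,,,,,,,,
k=8  ,,,,,,,,
,,,,,,,,
,,,,,,,,
,,,@@,,,
,,,@v@,,
,,,,@@,,
,,,,,,,,
,,,,,,,,
k=9  ,,,,,,,,
,,,,,,,,
,,,,,,,,
,,,@@,,,
,,,<@@,,
,,,,@@,,
,,,,,,,,
,,,,,,,,
k=10  ,,,,,,,,
,,,,,,,,
,,,,,,,,
,,,@@,,,
,,,,@@,,
,,,v@@,,
,,,,,,,,
,,,,,,,,
k=11  ,,,,,,,,
,,,,,,,,
,,,,,,,,
,,,@@,,,
,,,,@@,,
,,<@@@,,
,,,,,,,,
,,,,,,,,
k=12  ,,,,,,,,
,,,,,,,,
,,,,,,,,
,,,@@,,,
,,^,@@,,
,,@@@@,,
,,,,,,,,
,,,,,,,,
k=13  ,,,,,,,,
,,,,,,,,
,,,,,,,,
,,,@@,,,
,,@>@@,,
,,@@@@,,
,,,,,,,,
,,,,,,,,
k=14  ,,,,,,,,
,,,,,,,,
,,,,,,,,
,,,@@,,,
,,@@@@,,
,,@v@@,,
,,,,,,,,
,,,,,,,,
k=15  ,,,,,,,,
,,,,,,,,
,,,,,,,,
,,,@@,,,
,,@@@@,,
,,@,>@,,
,,,,,,,,
,,,,,,,,
k=16  ,,,,,,,,
,,,,,,,,
,,,,,,,,
,,,@@,,,
,,@@^@,,
,,@,,@,,
,,,,,,,,
,,,,,,,,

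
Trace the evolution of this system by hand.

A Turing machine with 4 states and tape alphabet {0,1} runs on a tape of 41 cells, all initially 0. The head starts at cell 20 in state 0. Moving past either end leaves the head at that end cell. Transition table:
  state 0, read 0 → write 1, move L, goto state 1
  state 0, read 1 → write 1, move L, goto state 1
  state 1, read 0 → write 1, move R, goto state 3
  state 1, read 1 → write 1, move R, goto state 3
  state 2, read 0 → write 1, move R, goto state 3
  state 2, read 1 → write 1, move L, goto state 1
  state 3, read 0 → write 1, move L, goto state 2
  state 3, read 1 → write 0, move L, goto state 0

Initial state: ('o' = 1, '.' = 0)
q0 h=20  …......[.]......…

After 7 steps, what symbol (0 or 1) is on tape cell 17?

[0] q0 h=20  …......[.]......…
[1] q1 h=19  …......[.]o.....…
[2] q3 h=20  ….....o[o]......…
[3] q0 h=19  …......[o]......…
[4] q1 h=18  …......[.]o.....…
[5] q3 h=19  ….....o[o]......…
[6] q0 h=18  …......[o]......…
[7] q1 h=17  …......[.]o.....…

0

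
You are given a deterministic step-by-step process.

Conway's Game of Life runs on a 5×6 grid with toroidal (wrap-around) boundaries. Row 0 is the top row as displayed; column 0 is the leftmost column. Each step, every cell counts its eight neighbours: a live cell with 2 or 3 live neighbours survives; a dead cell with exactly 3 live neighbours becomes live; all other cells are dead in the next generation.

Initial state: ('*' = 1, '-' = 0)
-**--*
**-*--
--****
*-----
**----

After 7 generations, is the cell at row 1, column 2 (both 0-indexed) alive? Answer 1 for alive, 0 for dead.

0

step 0: -**--*
**-*--
--****
*-----
**----
step 1: -----*
------
--****
*-***-
--*--*
step 2: ------
---*-*
-**--*
*-----
***--*
step 3: -**-**
*-*-*-
-**-**
------
**---*
step 4: --*-*-
------
***-**
--*-*-
-**-**
step 5: -**-**
*-*-*-
***-**
------
-**-**
step 6: ------
------
*-*-*-
------
-**-**
step 7: ------
------
------
*-*-*-
------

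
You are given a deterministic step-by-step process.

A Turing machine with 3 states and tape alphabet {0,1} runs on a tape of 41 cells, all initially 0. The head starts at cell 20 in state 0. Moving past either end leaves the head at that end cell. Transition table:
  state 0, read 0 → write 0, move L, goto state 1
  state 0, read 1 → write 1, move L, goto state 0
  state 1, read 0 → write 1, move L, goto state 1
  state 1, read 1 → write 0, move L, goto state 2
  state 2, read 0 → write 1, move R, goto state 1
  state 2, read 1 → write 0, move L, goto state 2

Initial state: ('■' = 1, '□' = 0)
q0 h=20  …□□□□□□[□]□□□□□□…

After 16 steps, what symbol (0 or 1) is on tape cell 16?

1

gen 0: q0 h=20  …□□□□□□[□]□□□□□□…
gen 1: q1 h=19  …□□□□□□[□]□□□□□□…
gen 2: q1 h=18  …□□□□□□[□]■□□□□□…
gen 3: q1 h=17  …□□□□□□[□]■■□□□□…
gen 4: q1 h=16  …□□□□□□[□]■■■□□□…
gen 5: q1 h=15  …□□□□□□[□]■■■■□□…
gen 6: q1 h=14  …□□□□□□[□]■■■■■□…
gen 7: q1 h=13  …□□□□□□[□]■■■■■■…
gen 8: q1 h=12  …□□□□□□[□]■■■■■■…
gen 9: q1 h=11  …□□□□□□[□]■■■■■■…
gen 10: q1 h=10  …□□□□□□[□]■■■■■■…
gen 11: q1 h= 9  …□□□□□□[□]■■■■■■…
gen 12: q1 h= 8  …□□□□□□[□]■■■■■■…
gen 13: q1 h= 7  …□□□□□□[□]■■■■■■…
gen 14: q1 h= 6  |□□□□□□[□]■■■■■■…
gen 15: q1 h= 5  |□□□□□[□]■■■■■■…
gen 16: q1 h= 4  |□□□□[□]■■■■■■…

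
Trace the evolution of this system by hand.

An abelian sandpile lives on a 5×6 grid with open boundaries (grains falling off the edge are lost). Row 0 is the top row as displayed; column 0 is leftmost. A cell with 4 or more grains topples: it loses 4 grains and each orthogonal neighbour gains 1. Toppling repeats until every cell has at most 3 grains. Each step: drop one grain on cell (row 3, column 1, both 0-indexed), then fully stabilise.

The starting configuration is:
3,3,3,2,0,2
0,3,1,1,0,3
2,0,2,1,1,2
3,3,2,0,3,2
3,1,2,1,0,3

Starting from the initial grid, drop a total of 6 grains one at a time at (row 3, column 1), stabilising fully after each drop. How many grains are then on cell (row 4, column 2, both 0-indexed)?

0

step 0: 3,3,3,2,0,2
0,3,1,1,0,3
2,0,2,1,1,2
3,3,2,0,3,2
3,1,2,1,0,3
step 1: 3,3,3,2,0,2
0,3,1,1,0,3
3,1,2,1,1,2
1,1,3,0,3,2
0,3,2,1,0,3
step 2: 3,3,3,2,0,2
0,3,1,1,0,3
3,1,2,1,1,2
1,2,3,0,3,2
0,3,2,1,0,3
step 3: 3,3,3,2,0,2
0,3,1,1,0,3
3,1,2,1,1,2
1,3,3,0,3,2
0,3,2,1,0,3
step 4: 3,3,3,2,0,2
0,3,1,1,0,3
3,2,3,1,1,2
2,2,1,1,3,2
1,1,0,2,0,3
step 5: 3,3,3,2,0,2
0,3,1,1,0,3
3,2,3,1,1,2
2,3,1,1,3,2
1,1,0,2,0,3
step 6: 3,3,3,2,0,2
0,3,1,1,0,3
3,3,3,1,1,2
3,0,2,1,3,2
1,2,0,2,0,3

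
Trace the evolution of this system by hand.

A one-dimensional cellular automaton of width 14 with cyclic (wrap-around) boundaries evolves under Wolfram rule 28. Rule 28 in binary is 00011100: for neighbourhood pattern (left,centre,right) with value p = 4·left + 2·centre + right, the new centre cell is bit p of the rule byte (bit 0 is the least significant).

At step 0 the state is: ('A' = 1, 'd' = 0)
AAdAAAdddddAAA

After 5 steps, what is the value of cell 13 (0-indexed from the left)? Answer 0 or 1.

1

gen 0: AAdAAAdddddAAA
gen 1: dddAddAddddAdd
gen 2: dddAAdAAdddAAd
gen 3: dddAddAdAddAdA
gen 4: AddAAdAdAAdAdA
gen 5: dAdAddAdAddAdA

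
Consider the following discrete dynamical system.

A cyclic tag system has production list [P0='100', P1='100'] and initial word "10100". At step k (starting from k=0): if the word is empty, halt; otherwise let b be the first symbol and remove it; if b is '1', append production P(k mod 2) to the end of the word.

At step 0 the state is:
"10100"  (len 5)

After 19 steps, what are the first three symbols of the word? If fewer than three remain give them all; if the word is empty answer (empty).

gen 0: "10100"  (len 5)
gen 1: "0100100"  (len 7)
gen 2: "100100"  (len 6)
gen 3: "00100100"  (len 8)
gen 4: "0100100"  (len 7)
gen 5: "100100"  (len 6)
gen 6: "00100100"  (len 8)
gen 7: "0100100"  (len 7)
gen 8: "100100"  (len 6)
gen 9: "00100100"  (len 8)
gen 10: "0100100"  (len 7)
gen 11: "100100"  (len 6)
gen 12: "00100100"  (len 8)
gen 13: "0100100"  (len 7)
gen 14: "100100"  (len 6)
gen 15: "00100100"  (len 8)
gen 16: "0100100"  (len 7)
gen 17: "100100"  (len 6)
gen 18: "00100100"  (len 8)
gen 19: "0100100"  (len 7)

010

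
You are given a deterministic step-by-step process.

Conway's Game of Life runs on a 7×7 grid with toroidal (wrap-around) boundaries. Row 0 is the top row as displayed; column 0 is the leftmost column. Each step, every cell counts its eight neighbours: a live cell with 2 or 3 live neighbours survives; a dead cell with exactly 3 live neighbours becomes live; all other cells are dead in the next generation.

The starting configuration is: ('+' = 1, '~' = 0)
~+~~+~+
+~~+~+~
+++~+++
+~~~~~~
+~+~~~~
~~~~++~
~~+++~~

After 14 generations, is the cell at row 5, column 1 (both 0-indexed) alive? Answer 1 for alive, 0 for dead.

gen 0: ~+~~+~+
+~~+~+~
+++~+++
+~~~~~~
+~+~~~~
~~~~++~
~~+++~~
gen 1: ++~~~~+
~~~+~~~
~~++++~
~~++~+~
~+~~~~+
~++~++~
~~+~~~~
gen 2: +++~~~~
++~+~++
~~~~~+~
~+~~~++
++~~~~+
++++~+~
~~++~++
gen 3: ~~~~~~~
~~~~++~
~++~~~~
~+~~~+~
~~~~+~~
~~~+~+~
~~~~~+~
gen 4: ~~~~++~
~~~~~~~
~++~++~
~++~~~~
~~~~++~
~~~~~+~
~~~~+~~
gen 5: ~~~~++~
~~~+~~~
~+++~~~
~++~~~~
~~~~++~
~~~~~+~
~~~~+~~
gen 6: ~~~+++~
~~~+~~~
~+~+~~~
~+~~+~~
~~~~++~
~~~~~+~
~~~~+~~
gen 7: ~~~+~+~
~~~+~~~
~~~++~~
~~++++~
~~~~++~
~~~~~+~
~~~+~~~
gen 8: ~~++~~~
~~++~~~
~~~~~+~
~~+~~~~
~~~~~~+
~~~~~+~
~~~~~~~
gen 9: ~~++~~~
~~+++~~
~~++~~~
~~~~~~~
~~~~~~~
~~~~~~~
~~~~~~~
gen 10: ~~+~+~~
~+~~+~~
~~+~+~~
~~~~~~~
~~~~~~~
~~~~~~~
~~~~~~~
gen 11: ~~~+~~~
~++~++~
~~~+~~~
~~~~~~~
~~~~~~~
~~~~~~~
~~~~~~~
gen 12: ~~+++~~
~~+~+~~
~~+++~~
~~~~~~~
~~~~~~~
~~~~~~~
~~~~~~~
gen 13: ~~+~+~~
~+~~~+~
~~+~+~~
~~~+~~~
~~~~~~~
~~~~~~~
~~~+~~~
gen 14: ~~+++~~
~++~++~
~~+++~~
~~~+~~~
~~~~~~~
~~~~~~~
~~~+~~~

0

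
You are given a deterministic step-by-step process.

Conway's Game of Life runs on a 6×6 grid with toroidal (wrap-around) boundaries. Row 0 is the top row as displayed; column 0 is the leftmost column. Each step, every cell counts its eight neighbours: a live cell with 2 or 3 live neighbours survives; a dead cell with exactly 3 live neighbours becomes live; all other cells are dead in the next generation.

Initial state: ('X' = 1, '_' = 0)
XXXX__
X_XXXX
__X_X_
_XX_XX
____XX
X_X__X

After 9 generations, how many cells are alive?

0) XXXX__
X_XXXX
__X_X_
_XX_XX
____XX
X_X__X
1) ______
X_____
______
XXX___
__X___
__X___
2) ______
______
X_____
_XX___
__XX__
______
3) ______
______
_X____
_XXX__
_XXX__
______
4) ______
______
_X____
X__X__
_X_X__
__X___
5) ______
______
______
XX____
_X_X__
__X___
6) ______
______
______
XXX___
XX____
__X___
7) ______
______
_X____
X_X___
X_____
_X____
8) ______
______
_X____
X_____
X_____
______
9) ______
______
______
XX____
______
______

2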